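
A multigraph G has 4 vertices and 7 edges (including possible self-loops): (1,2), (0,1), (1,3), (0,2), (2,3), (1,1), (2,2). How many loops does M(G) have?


In a graphic matroid, a loop is a self-loop edge (u,u) with rank 0.
Examining all 7 edges for self-loops...
Self-loops found: (1,1), (2,2)
Number of loops = 2.

2


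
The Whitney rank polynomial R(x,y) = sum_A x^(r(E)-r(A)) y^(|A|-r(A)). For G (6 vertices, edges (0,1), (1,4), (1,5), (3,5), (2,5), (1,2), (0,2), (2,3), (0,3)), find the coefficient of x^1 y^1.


R(x,y) = sum over A in 2^E of x^(r(E)-r(A)) * y^(|A|-r(A)).
G has 6 vertices, 9 edges. r(E) = 5.
Enumerate all 2^9 = 512 subsets.
Count subsets with r(E)-r(A)=1 and |A|-r(A)=1: 77.

77


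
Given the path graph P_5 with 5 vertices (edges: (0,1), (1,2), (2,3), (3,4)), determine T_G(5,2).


A path on 5 vertices is a tree with 4 edges.
T(x,y) = x^(4) for any tree.
T(5,2) = 5^4 = 625.

625


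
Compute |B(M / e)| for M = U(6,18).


Contracting e from U(6,18) gives U(5,17).
Bases of U(5,17) = (17 choose 5) = 6188.

6188


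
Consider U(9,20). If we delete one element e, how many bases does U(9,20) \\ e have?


Deleting e from U(9,20) gives U(9,19) since n > r.
Bases of U(9,19) = (19 choose 9) = 92378.

92378


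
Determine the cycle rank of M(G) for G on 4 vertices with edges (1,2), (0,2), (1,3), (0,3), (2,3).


Cycle rank (nullity) = |E| - r(M) = |E| - (|V| - c).
|E| = 5, |V| = 4, c = 1.
Nullity = 5 - (4 - 1) = 5 - 3 = 2.

2


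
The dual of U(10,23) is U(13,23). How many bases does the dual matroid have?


The dual of U(r,n) is U(n-r, n) = U(13,23).
Bases of U(13,23) are all (13)-element subsets.
|B(M*)| = C(23,13) = 23! / (13! * 10!) = 1144066.

1144066


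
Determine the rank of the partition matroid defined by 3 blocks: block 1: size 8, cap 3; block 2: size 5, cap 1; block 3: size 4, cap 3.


Rank of a partition matroid = sum of min(|Si|, ci) for each block.
= min(8,3) + min(5,1) + min(4,3)
= 3 + 1 + 3
= 7.

7


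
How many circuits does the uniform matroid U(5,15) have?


In U(5,15), circuits are the (6)-element subsets.
Any set of 6 elements is dependent, and removing any one element gives
an independent set of size 5, so it is a minimal dependent set.
Number of circuits = (15 choose 6) = 5005.

5005


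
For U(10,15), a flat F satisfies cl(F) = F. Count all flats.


Flats of U(10,15): every subset of size < 10 is a flat, plus E itself.
Count = (15 choose 0) + (15 choose 1) + (15 choose 2) + (15 choose 3) + (15 choose 4) + (15 choose 5) + (15 choose 6) + (15 choose 7) + (15 choose 8) + (15 choose 9) + 1
     = 1 + 15 + 105 + 455 + 1365 + 3003 + 5005 + 6435 + 6435 + 5005 + 1
     = 27825.

27825


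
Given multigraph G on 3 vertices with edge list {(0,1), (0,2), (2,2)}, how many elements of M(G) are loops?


In a graphic matroid, a loop is a self-loop edge (u,u) with rank 0.
Examining all 3 edges for self-loops...
Self-loops found: (2,2)
Number of loops = 1.

1


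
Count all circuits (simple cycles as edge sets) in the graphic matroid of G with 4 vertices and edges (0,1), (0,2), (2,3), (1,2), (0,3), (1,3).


A circuit in a graphic matroid = edge set of a simple cycle.
G has 4 vertices and 6 edges.
Enumerating all minimal edge subsets forming cycles...
Total circuits found: 7.

7


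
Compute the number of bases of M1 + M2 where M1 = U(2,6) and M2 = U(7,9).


Bases of a direct sum M1 + M2: |B| = |B(M1)| * |B(M2)|.
|B(U(2,6))| = C(6,2) = 15.
|B(U(7,9))| = C(9,7) = 36.
Total bases = 15 * 36 = 540.

540


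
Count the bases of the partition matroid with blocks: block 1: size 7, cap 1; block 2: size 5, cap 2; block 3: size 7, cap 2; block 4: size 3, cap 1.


A basis picks exactly ci elements from block i.
Number of bases = product of C(|Si|, ci).
= C(7,1) * C(5,2) * C(7,2) * C(3,1)
= 7 * 10 * 21 * 3
= 4410.

4410


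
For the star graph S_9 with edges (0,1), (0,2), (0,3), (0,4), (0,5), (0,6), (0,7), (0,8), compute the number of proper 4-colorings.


P(tree, k) = k * (k-1)^(8) for any tree on 9 vertices.
P(4) = 4 * 3^8 = 4 * 6561 = 26244.

26244


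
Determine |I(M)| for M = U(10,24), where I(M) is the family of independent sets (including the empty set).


Independent sets of U(10,24) are all subsets of size <= 10.
Count = (24 choose 0) + (24 choose 1) + (24 choose 2) + (24 choose 3) + (24 choose 4) + (24 choose 5) + (24 choose 6) + (24 choose 7) + (24 choose 8) + (24 choose 9) + (24 choose 10)
     = 1 + 24 + 276 + 2024 + 10626 + 42504 + 134596 + 346104 + 735471 + 1307504 + 1961256
     = 4540386.

4540386


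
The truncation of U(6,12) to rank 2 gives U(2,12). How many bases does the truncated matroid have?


Truncating U(6,12) to rank 2 gives U(2,12).
Bases of U(2,12) are all 2-element subsets of 12 elements.
Number of bases = C(12,2) = 12! / (2! * 10!) = 66.

66


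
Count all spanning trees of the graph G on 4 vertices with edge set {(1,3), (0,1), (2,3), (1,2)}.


By Kirchhoff's matrix tree theorem, the number of spanning trees equals
the determinant of any cofactor of the Laplacian matrix L.
G has 4 vertices and 4 edges.
Computing the (3 x 3) cofactor determinant gives 3.

3


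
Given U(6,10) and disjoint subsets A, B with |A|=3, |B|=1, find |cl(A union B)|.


|A union B| = 3 + 1 = 4 (disjoint).
In U(6,10), cl(S) = S if |S| < 6, else cl(S) = E.
Since 4 < 6, cl(A union B) = A union B.
|cl(A union B)| = 4.

4


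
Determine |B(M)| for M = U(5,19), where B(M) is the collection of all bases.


Bases of U(5,19) are all 5-element subsets of the 19-element ground set.
Number of bases = C(19,5).
C(19,5) = 11628.

11628


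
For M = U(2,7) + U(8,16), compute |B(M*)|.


(M1+M2)* = M1* + M2*.
M1* = U(5,7), bases: C(7,5) = 21.
M2* = U(8,16), bases: C(16,8) = 12870.
|B(M*)| = 21 * 12870 = 270270.

270270


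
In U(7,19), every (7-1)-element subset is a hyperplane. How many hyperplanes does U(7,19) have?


Hyperplanes of U(7,19) are flats of rank 6.
In a uniform matroid, these are exactly the (6)-element subsets.
Count = (19 choose 6) = 27132.

27132


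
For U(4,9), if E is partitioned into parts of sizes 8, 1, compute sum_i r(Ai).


r(Ai) = min(|Ai|, 4) for each part.
Sum = min(8,4) + min(1,4)
    = 4 + 1
    = 5.

5


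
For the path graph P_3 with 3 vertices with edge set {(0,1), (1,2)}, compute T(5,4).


A path on 3 vertices is a tree with 2 edges.
T(x,y) = x^(2) for any tree.
T(5,4) = 5^2 = 25.

25


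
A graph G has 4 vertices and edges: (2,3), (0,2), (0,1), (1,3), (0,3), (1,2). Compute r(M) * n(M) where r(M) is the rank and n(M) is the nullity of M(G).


r(M) = |V| - c = 4 - 1 = 3.
nullity = |E| - r(M) = 6 - 3 = 3.
Product = 3 * 3 = 9.

9


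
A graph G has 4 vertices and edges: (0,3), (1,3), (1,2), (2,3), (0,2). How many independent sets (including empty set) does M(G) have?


An independent set in a graphic matroid is an acyclic edge subset.
G has 4 vertices and 5 edges.
Enumerate all 2^5 = 32 subsets, checking for acyclicity.
Total independent sets = 24.

24


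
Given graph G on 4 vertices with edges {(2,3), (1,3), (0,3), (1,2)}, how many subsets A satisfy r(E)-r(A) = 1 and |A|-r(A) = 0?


R(x,y) = sum over A in 2^E of x^(r(E)-r(A)) * y^(|A|-r(A)).
G has 4 vertices, 4 edges. r(E) = 3.
Enumerate all 2^4 = 16 subsets.
Count subsets with r(E)-r(A)=1 and |A|-r(A)=0: 6.

6


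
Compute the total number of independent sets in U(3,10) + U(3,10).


For a direct sum, |I(M1+M2)| = |I(M1)| * |I(M2)|.
|I(U(3,10))| = sum C(10,k) for k=0..3 = 176.
|I(U(3,10))| = sum C(10,k) for k=0..3 = 176.
Total = 176 * 176 = 30976.

30976


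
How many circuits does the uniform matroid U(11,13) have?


In U(11,13), circuits are the (12)-element subsets.
Any set of 12 elements is dependent, and removing any one element gives
an independent set of size 11, so it is a minimal dependent set.
Number of circuits = C(13,12) = 13! / (12! * 1!) = 13.

13


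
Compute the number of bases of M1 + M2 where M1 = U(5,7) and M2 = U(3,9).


Bases of a direct sum M1 + M2: |B| = |B(M1)| * |B(M2)|.
|B(U(5,7))| = C(7,5) = 21.
|B(U(3,9))| = C(9,3) = 84.
Total bases = 21 * 84 = 1764.

1764


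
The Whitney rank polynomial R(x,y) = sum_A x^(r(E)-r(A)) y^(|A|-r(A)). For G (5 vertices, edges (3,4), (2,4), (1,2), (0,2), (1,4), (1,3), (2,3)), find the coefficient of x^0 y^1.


R(x,y) = sum over A in 2^E of x^(r(E)-r(A)) * y^(|A|-r(A)).
G has 5 vertices, 7 edges. r(E) = 4.
Enumerate all 2^7 = 128 subsets.
Count subsets with r(E)-r(A)=0 and |A|-r(A)=1: 15.

15


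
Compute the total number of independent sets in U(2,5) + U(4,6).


For a direct sum, |I(M1+M2)| = |I(M1)| * |I(M2)|.
|I(U(2,5))| = sum C(5,k) for k=0..2 = 16.
|I(U(4,6))| = sum C(6,k) for k=0..4 = 57.
Total = 16 * 57 = 912.

912


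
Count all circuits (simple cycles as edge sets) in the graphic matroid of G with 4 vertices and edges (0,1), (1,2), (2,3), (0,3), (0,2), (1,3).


A circuit in a graphic matroid = edge set of a simple cycle.
G has 4 vertices and 6 edges.
Enumerating all minimal edge subsets forming cycles...
Total circuits found: 7.

7


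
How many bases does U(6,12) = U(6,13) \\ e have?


Deleting e from U(6,13) gives U(6,12) since n > r.
Bases of U(6,12) = C(12,6) = 924.

924


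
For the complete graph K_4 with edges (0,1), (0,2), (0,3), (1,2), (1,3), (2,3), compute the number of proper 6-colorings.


P(K_4, k) = k(k-1)(k-2)...(k-3).
P(6) = (6) * (5) * (4) * (3) = 360.

360


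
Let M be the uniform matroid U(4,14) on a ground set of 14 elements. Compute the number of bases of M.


Bases of U(4,14) are all 4-element subsets of the 14-element ground set.
Number of bases = C(14,4).
C(14,4) = 14! / (4! * 10!) = 1001.

1001


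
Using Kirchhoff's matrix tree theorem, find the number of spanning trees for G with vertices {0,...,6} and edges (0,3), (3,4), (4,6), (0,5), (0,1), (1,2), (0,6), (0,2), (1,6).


By Kirchhoff's matrix tree theorem, the number of spanning trees equals
the determinant of any cofactor of the Laplacian matrix L.
G has 7 vertices and 9 edges.
Computing the (6 x 6) cofactor determinant gives 29.

29


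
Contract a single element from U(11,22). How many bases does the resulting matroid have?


Contracting e from U(11,22) gives U(10,21).
Bases of U(10,21) = C(21,10) = 21! / (10! * 11!) = 352716.

352716


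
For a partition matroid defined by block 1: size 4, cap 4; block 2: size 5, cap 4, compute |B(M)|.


A basis picks exactly ci elements from block i.
Number of bases = product of C(|Si|, ci).
= C(4,4) * C(5,4)
= 1 * 5
= 5.

5


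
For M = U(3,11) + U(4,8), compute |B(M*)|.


(M1+M2)* = M1* + M2*.
M1* = U(8,11), bases: C(11,8) = 165.
M2* = U(4,8), bases: C(8,4) = 70.
|B(M*)| = 165 * 70 = 11550.

11550


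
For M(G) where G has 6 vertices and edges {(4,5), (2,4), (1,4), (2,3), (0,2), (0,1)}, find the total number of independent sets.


An independent set in a graphic matroid is an acyclic edge subset.
G has 6 vertices and 6 edges.
Enumerate all 2^6 = 64 subsets, checking for acyclicity.
Total independent sets = 60.

60


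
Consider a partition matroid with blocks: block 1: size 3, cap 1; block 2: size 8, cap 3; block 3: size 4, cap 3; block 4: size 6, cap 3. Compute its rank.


Rank of a partition matroid = sum of min(|Si|, ci) for each block.
= min(3,1) + min(8,3) + min(4,3) + min(6,3)
= 1 + 3 + 3 + 3
= 10.

10


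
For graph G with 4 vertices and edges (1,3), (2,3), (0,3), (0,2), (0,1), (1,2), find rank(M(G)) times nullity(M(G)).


r(M) = |V| - c = 4 - 1 = 3.
nullity = |E| - r(M) = 6 - 3 = 3.
Product = 3 * 3 = 9.

9


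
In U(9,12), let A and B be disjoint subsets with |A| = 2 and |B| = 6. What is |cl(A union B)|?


|A union B| = 2 + 6 = 8 (disjoint).
In U(9,12), cl(S) = S if |S| < 9, else cl(S) = E.
Since 8 < 9, cl(A union B) = A union B.
|cl(A union B)| = 8.

8


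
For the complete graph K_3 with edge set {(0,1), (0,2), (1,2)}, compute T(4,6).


T(K_3; x,y) = x^2 + x + y.
T(4,6) = 16 + 4 + 6 = 26.

26


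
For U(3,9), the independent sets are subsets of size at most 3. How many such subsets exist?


Independent sets of U(3,9) are all subsets of size <= 3.
Count = C(9,0) + C(9,1) + C(9,2) + C(9,3)
     = 1 + 9 + 36 + 84
     = 130.

130


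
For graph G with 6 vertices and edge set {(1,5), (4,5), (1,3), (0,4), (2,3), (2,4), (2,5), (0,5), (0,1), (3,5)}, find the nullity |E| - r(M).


Cycle rank (nullity) = |E| - r(M) = |E| - (|V| - c).
|E| = 10, |V| = 6, c = 1.
Nullity = 10 - (6 - 1) = 10 - 5 = 5.

5


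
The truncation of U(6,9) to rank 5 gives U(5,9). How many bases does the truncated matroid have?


Truncating U(6,9) to rank 5 gives U(5,9).
Bases of U(5,9) are all 5-element subsets of 9 elements.
Number of bases = C(9,5) = 126.

126


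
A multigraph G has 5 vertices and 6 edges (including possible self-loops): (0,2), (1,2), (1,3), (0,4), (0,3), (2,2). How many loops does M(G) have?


In a graphic matroid, a loop is a self-loop edge (u,u) with rank 0.
Examining all 6 edges for self-loops...
Self-loops found: (2,2)
Number of loops = 1.

1


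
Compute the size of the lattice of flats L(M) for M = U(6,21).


Flats of U(6,21): every subset of size < 6 is a flat, plus E itself.
Count = (21 choose 0) + (21 choose 1) + (21 choose 2) + (21 choose 3) + (21 choose 4) + (21 choose 5) + 1
     = 1 + 21 + 210 + 1330 + 5985 + 20349 + 1
     = 27897.

27897


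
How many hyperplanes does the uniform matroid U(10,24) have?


Hyperplanes of U(10,24) are flats of rank 9.
In a uniform matroid, these are exactly the (9)-element subsets.
Count = (24 choose 9) = 1307504.

1307504


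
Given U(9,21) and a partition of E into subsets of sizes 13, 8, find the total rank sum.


r(Ai) = min(|Ai|, 9) for each part.
Sum = min(13,9) + min(8,9)
    = 9 + 8
    = 17.

17


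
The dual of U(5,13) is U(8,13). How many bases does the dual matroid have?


The dual of U(r,n) is U(n-r, n) = U(8,13).
Bases of U(8,13) are all (8)-element subsets.
|B(M*)| = C(13,8) = 1287.

1287


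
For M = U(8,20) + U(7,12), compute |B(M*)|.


(M1+M2)* = M1* + M2*.
M1* = U(12,20), bases: C(20,12) = 125970.
M2* = U(5,12), bases: C(12,5) = 792.
|B(M*)| = 125970 * 792 = 99768240.

99768240


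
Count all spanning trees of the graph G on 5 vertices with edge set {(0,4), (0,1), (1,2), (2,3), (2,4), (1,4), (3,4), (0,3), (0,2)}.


By Kirchhoff's matrix tree theorem, the number of spanning trees equals
the determinant of any cofactor of the Laplacian matrix L.
G has 5 vertices and 9 edges.
Computing the (4 x 4) cofactor determinant gives 75.

75


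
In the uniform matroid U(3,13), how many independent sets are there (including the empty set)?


Independent sets of U(3,13) are all subsets of size <= 3.
Count = C(13,0) + C(13,1) + C(13,2) + C(13,3)
     = 1 + 13 + 78 + 286
     = 378.

378


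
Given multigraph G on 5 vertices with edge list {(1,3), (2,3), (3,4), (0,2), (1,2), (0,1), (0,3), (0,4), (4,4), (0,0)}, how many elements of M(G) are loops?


In a graphic matroid, a loop is a self-loop edge (u,u) with rank 0.
Examining all 10 edges for self-loops...
Self-loops found: (4,4), (0,0)
Number of loops = 2.

2


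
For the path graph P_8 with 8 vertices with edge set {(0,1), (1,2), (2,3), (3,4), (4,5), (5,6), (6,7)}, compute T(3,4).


A path on 8 vertices is a tree with 7 edges.
T(x,y) = x^(7) for any tree.
T(3,4) = 3^7 = 2187.

2187


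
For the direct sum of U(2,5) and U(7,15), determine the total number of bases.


Bases of a direct sum M1 + M2: |B| = |B(M1)| * |B(M2)|.
|B(U(2,5))| = C(5,2) = 10.
|B(U(7,15))| = C(15,7) = 6435.
Total bases = 10 * 6435 = 64350.

64350


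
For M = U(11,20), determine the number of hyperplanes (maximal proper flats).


Hyperplanes of U(11,20) are flats of rank 10.
In a uniform matroid, these are exactly the (10)-element subsets.
Count = (20 choose 10) = 184756.

184756


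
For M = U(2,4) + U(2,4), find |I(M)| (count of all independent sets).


For a direct sum, |I(M1+M2)| = |I(M1)| * |I(M2)|.
|I(U(2,4))| = sum C(4,k) for k=0..2 = 11.
|I(U(2,4))| = sum C(4,k) for k=0..2 = 11.
Total = 11 * 11 = 121.

121


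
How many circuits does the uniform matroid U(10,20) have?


In U(10,20), circuits are the (11)-element subsets.
Any set of 11 elements is dependent, and removing any one element gives
an independent set of size 10, so it is a minimal dependent set.
Number of circuits = C(20,11) = 167960.

167960


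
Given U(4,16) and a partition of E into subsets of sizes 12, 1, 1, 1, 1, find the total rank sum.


r(Ai) = min(|Ai|, 4) for each part.
Sum = min(12,4) + min(1,4) + min(1,4) + min(1,4) + min(1,4)
    = 4 + 1 + 1 + 1 + 1
    = 8.

8


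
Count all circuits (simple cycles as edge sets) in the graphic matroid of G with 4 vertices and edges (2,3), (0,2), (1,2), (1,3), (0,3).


A circuit in a graphic matroid = edge set of a simple cycle.
G has 4 vertices and 5 edges.
Enumerating all minimal edge subsets forming cycles...
Total circuits found: 3.

3


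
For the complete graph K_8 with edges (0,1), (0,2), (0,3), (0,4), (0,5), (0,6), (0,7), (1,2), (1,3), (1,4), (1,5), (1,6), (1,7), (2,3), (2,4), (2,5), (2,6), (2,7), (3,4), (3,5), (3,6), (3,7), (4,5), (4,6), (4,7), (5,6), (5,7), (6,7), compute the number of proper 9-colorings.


P(K_8, k) = k(k-1)(k-2)...(k-7).
P(9) = (9) * (8) * (7) * (6) * (5) * (4) * (3) * (2) = 362880.

362880


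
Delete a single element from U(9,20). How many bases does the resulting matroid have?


Deleting e from U(9,20) gives U(9,19) since n > r.
Bases of U(9,19) = (19 choose 9) = 92378.

92378


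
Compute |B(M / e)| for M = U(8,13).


Contracting e from U(8,13) gives U(7,12).
Bases of U(7,12) = (12 choose 7) = 792.

792


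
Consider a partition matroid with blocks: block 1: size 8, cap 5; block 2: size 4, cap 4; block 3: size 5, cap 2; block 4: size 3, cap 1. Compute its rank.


Rank of a partition matroid = sum of min(|Si|, ci) for each block.
= min(8,5) + min(4,4) + min(5,2) + min(3,1)
= 5 + 4 + 2 + 1
= 12.

12


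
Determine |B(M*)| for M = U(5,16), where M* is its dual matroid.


The dual of U(r,n) is U(n-r, n) = U(11,16).
Bases of U(11,16) are all (11)-element subsets.
|B(M*)| = C(16,11) = 4368.

4368


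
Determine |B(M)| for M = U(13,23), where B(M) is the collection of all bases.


Bases of U(13,23) are all 13-element subsets of the 23-element ground set.
Number of bases = C(23,13).
(23 choose 13) = 1144066.

1144066


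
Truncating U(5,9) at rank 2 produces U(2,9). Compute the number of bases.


Truncating U(5,9) to rank 2 gives U(2,9).
Bases of U(2,9) are all 2-element subsets of 9 elements.
Number of bases = C(9,2) = (9 * 8) / (1 * 2) = 36.

36


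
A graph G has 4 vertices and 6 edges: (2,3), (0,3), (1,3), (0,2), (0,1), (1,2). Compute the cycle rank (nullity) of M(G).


Cycle rank (nullity) = |E| - r(M) = |E| - (|V| - c).
|E| = 6, |V| = 4, c = 1.
Nullity = 6 - (4 - 1) = 6 - 3 = 3.

3


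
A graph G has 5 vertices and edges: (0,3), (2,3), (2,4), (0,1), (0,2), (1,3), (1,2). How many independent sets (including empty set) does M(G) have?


An independent set in a graphic matroid is an acyclic edge subset.
G has 5 vertices and 7 edges.
Enumerate all 2^7 = 128 subsets, checking for acyclicity.
Total independent sets = 76.

76


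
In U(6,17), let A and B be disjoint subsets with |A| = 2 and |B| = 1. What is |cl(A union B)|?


|A union B| = 2 + 1 = 3 (disjoint).
In U(6,17), cl(S) = S if |S| < 6, else cl(S) = E.
Since 3 < 6, cl(A union B) = A union B.
|cl(A union B)| = 3.

3


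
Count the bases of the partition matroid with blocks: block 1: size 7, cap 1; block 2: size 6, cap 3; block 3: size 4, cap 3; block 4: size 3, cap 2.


A basis picks exactly ci elements from block i.
Number of bases = product of C(|Si|, ci).
= C(7,1) * C(6,3) * C(4,3) * C(3,2)
= 7 * 20 * 4 * 3
= 1680.

1680


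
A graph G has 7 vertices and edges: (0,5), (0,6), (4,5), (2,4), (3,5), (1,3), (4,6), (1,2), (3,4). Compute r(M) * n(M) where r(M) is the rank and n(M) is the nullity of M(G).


r(M) = |V| - c = 7 - 1 = 6.
nullity = |E| - r(M) = 9 - 6 = 3.
Product = 6 * 3 = 18.

18


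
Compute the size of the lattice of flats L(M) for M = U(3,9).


Flats of U(3,9): every subset of size < 3 is a flat, plus E itself.
Count = C(9,0) + C(9,1) + C(9,2) + 1
     = 1 + 9 + 36 + 1
     = 47.

47


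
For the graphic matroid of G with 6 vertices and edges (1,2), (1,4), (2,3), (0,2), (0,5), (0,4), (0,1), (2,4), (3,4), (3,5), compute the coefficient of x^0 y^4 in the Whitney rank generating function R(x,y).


R(x,y) = sum over A in 2^E of x^(r(E)-r(A)) * y^(|A|-r(A)).
G has 6 vertices, 10 edges. r(E) = 5.
Enumerate all 2^10 = 1024 subsets.
Count subsets with r(E)-r(A)=0 and |A|-r(A)=4: 10.

10


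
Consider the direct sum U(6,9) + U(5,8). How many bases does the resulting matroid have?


Bases of a direct sum M1 + M2: |B| = |B(M1)| * |B(M2)|.
|B(U(6,9))| = C(9,6) = 84.
|B(U(5,8))| = C(8,5) = 56.
Total bases = 84 * 56 = 4704.

4704


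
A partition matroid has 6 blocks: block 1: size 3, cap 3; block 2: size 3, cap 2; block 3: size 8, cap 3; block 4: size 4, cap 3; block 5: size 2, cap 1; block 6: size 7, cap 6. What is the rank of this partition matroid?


Rank of a partition matroid = sum of min(|Si|, ci) for each block.
= min(3,3) + min(3,2) + min(8,3) + min(4,3) + min(2,1) + min(7,6)
= 3 + 2 + 3 + 3 + 1 + 6
= 18.

18


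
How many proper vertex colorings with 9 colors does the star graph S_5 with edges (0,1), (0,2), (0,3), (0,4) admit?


P(tree, k) = k * (k-1)^(4) for any tree on 5 vertices.
P(9) = 9 * 8^4 = 9 * 4096 = 36864.

36864


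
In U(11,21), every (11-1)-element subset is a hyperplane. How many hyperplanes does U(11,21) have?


Hyperplanes of U(11,21) are flats of rank 10.
In a uniform matroid, these are exactly the (10)-element subsets.
Count = C(21,10) = 352716.

352716


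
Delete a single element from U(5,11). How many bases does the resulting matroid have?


Deleting e from U(5,11) gives U(5,10) since n > r.
Bases of U(5,10) = (10 choose 5) = 252.

252


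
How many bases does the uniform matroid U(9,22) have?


Bases of U(9,22) are all 9-element subsets of the 22-element ground set.
Number of bases = C(22,9).
C(22,9) = 22! / (9! * 13!) = 497420.

497420


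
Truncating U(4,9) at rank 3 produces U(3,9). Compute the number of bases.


Truncating U(4,9) to rank 3 gives U(3,9).
Bases of U(3,9) are all 3-element subsets of 9 elements.
Number of bases = C(9,3) = (9 * 8 * 7) / (1 * 2 * 3) = 84.

84


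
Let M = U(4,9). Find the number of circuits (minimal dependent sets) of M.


In U(4,9), circuits are the (5)-element subsets.
Any set of 5 elements is dependent, and removing any one element gives
an independent set of size 4, so it is a minimal dependent set.
Number of circuits = C(9,5) = 126.

126


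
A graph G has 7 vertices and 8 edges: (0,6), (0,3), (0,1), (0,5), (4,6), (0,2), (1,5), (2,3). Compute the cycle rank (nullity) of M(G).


Cycle rank (nullity) = |E| - r(M) = |E| - (|V| - c).
|E| = 8, |V| = 7, c = 1.
Nullity = 8 - (7 - 1) = 8 - 6 = 2.

2


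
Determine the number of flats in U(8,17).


Flats of U(8,17): every subset of size < 8 is a flat, plus E itself.
Count = C(17,0) + C(17,1) + C(17,2) + C(17,3) + C(17,4) + C(17,5) + C(17,6) + C(17,7) + 1
     = 1 + 17 + 136 + 680 + 2380 + 6188 + 12376 + 19448 + 1
     = 41227.

41227


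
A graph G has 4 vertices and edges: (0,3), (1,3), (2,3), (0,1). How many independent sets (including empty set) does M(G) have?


An independent set in a graphic matroid is an acyclic edge subset.
G has 4 vertices and 4 edges.
Enumerate all 2^4 = 16 subsets, checking for acyclicity.
Total independent sets = 14.

14


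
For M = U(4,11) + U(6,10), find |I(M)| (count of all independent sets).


For a direct sum, |I(M1+M2)| = |I(M1)| * |I(M2)|.
|I(U(4,11))| = sum C(11,k) for k=0..4 = 562.
|I(U(6,10))| = sum C(10,k) for k=0..6 = 848.
Total = 562 * 848 = 476576.

476576


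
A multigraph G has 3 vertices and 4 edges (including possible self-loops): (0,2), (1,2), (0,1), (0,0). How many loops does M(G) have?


In a graphic matroid, a loop is a self-loop edge (u,u) with rank 0.
Examining all 4 edges for self-loops...
Self-loops found: (0,0)
Number of loops = 1.

1


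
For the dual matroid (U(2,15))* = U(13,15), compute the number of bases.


The dual of U(r,n) is U(n-r, n) = U(13,15).
Bases of U(13,15) are all (13)-element subsets.
|B(M*)| = C(15,13) = 15! / (13! * 2!) = 105.

105


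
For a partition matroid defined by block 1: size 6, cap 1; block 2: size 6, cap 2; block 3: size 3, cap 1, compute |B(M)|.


A basis picks exactly ci elements from block i.
Number of bases = product of C(|Si|, ci).
= C(6,1) * C(6,2) * C(3,1)
= 6 * 15 * 3
= 270.

270


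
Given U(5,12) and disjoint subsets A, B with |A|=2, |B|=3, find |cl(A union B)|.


|A union B| = 2 + 3 = 5 (disjoint).
In U(5,12), cl(S) = S if |S| < 5, else cl(S) = E.
Since 5 >= 5, cl(A union B) = E.
|cl(A union B)| = 12.

12


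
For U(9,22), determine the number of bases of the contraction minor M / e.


Contracting e from U(9,22) gives U(8,21).
Bases of U(8,21) = (21 choose 8) = 203490.

203490


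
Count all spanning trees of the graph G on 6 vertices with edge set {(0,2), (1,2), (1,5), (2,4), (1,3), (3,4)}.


By Kirchhoff's matrix tree theorem, the number of spanning trees equals
the determinant of any cofactor of the Laplacian matrix L.
G has 6 vertices and 6 edges.
Computing the (5 x 5) cofactor determinant gives 4.

4


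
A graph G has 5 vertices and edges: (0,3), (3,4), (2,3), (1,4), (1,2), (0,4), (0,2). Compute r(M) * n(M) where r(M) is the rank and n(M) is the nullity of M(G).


r(M) = |V| - c = 5 - 1 = 4.
nullity = |E| - r(M) = 7 - 4 = 3.
Product = 4 * 3 = 12.

12


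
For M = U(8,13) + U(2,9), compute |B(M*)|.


(M1+M2)* = M1* + M2*.
M1* = U(5,13), bases: C(13,5) = 1287.
M2* = U(7,9), bases: C(9,7) = 36.
|B(M*)| = 1287 * 36 = 46332.

46332


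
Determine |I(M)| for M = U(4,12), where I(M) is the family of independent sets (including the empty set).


Independent sets of U(4,12) are all subsets of size <= 4.
Count = C(12,0) + C(12,1) + C(12,2) + C(12,3) + C(12,4)
     = 1 + 12 + 66 + 220 + 495
     = 794.

794


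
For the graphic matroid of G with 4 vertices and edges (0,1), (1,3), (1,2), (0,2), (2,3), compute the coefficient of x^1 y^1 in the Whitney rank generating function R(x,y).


R(x,y) = sum over A in 2^E of x^(r(E)-r(A)) * y^(|A|-r(A)).
G has 4 vertices, 5 edges. r(E) = 3.
Enumerate all 2^5 = 32 subsets.
Count subsets with r(E)-r(A)=1 and |A|-r(A)=1: 2.

2


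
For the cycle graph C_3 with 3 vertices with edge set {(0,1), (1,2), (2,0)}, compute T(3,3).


T(C_3; x,y) = x + x^2 + ... + x^(2) + y.
T(3,3) = 3^1 + 3^2 + 3
= 3 + 9 + 3
= 15.

15


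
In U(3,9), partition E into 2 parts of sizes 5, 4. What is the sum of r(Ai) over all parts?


r(Ai) = min(|Ai|, 3) for each part.
Sum = min(5,3) + min(4,3)
    = 3 + 3
    = 6.

6


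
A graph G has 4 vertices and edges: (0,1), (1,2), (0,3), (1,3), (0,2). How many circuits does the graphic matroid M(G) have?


A circuit in a graphic matroid = edge set of a simple cycle.
G has 4 vertices and 5 edges.
Enumerating all minimal edge subsets forming cycles...
Total circuits found: 3.

3


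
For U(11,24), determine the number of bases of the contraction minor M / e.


Contracting e from U(11,24) gives U(10,23).
Bases of U(10,23) = C(23,10) = 1144066.

1144066


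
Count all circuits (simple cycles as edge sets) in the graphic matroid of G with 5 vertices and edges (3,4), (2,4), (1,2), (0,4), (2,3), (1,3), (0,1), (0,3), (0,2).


A circuit in a graphic matroid = edge set of a simple cycle.
G has 5 vertices and 9 edges.
Enumerating all minimal edge subsets forming cycles...
Total circuits found: 22.

22


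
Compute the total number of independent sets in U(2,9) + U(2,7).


For a direct sum, |I(M1+M2)| = |I(M1)| * |I(M2)|.
|I(U(2,9))| = sum C(9,k) for k=0..2 = 46.
|I(U(2,7))| = sum C(7,k) for k=0..2 = 29.
Total = 46 * 29 = 1334.

1334


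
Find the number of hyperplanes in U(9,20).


Hyperplanes of U(9,20) are flats of rank 8.
In a uniform matroid, these are exactly the (8)-element subsets.
Count = C(20,8) = 20! / (8! * 12!) = 125970.

125970


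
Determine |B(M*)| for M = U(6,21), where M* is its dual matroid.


The dual of U(r,n) is U(n-r, n) = U(15,21).
Bases of U(15,21) are all (15)-element subsets.
|B(M*)| = C(21,15) = 21! / (15! * 6!) = 54264.

54264


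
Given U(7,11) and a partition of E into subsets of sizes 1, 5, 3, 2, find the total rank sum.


r(Ai) = min(|Ai|, 7) for each part.
Sum = min(1,7) + min(5,7) + min(3,7) + min(2,7)
    = 1 + 5 + 3 + 2
    = 11.

11


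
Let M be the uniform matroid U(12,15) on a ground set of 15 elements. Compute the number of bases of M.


Bases of U(12,15) are all 12-element subsets of the 15-element ground set.
Number of bases = C(15,12).
C(15,12) = 455.

455


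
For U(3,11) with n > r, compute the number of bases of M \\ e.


Deleting e from U(3,11) gives U(3,10) since n > r.
Bases of U(3,10) = C(10,3) = 10! / (3! * 7!) = 120.

120


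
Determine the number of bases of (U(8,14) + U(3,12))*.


(M1+M2)* = M1* + M2*.
M1* = U(6,14), bases: C(14,6) = 3003.
M2* = U(9,12), bases: C(12,9) = 220.
|B(M*)| = 3003 * 220 = 660660.

660660


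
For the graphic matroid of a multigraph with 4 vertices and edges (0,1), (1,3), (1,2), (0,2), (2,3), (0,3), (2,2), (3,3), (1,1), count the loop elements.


In a graphic matroid, a loop is a self-loop edge (u,u) with rank 0.
Examining all 9 edges for self-loops...
Self-loops found: (2,2), (3,3), (1,1)
Number of loops = 3.

3


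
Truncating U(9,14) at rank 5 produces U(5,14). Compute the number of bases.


Truncating U(9,14) to rank 5 gives U(5,14).
Bases of U(5,14) are all 5-element subsets of 14 elements.
Number of bases = C(14,5) = 2002.

2002


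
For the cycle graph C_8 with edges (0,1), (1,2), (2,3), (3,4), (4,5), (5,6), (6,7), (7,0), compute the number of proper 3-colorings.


P(C_8, k) = (k-1)^8 + (-1)^8*(k-1).
P(3) = (2)^8 + 2
= 256 + 2 = 258.

258


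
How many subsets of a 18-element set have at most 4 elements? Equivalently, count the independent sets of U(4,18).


Independent sets of U(4,18) are all subsets of size <= 4.
Count = C(18,0) + C(18,1) + C(18,2) + C(18,3) + C(18,4)
     = 1 + 18 + 153 + 816 + 3060
     = 4048.

4048


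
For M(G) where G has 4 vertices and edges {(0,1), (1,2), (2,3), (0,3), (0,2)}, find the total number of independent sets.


An independent set in a graphic matroid is an acyclic edge subset.
G has 4 vertices and 5 edges.
Enumerate all 2^5 = 32 subsets, checking for acyclicity.
Total independent sets = 24.

24


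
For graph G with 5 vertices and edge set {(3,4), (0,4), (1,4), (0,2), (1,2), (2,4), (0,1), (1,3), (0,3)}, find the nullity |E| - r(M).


Cycle rank (nullity) = |E| - r(M) = |E| - (|V| - c).
|E| = 9, |V| = 5, c = 1.
Nullity = 9 - (5 - 1) = 9 - 4 = 5.

5


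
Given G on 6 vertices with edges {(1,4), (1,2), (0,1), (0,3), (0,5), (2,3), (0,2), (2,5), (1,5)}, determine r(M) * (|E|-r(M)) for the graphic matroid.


r(M) = |V| - c = 6 - 1 = 5.
nullity = |E| - r(M) = 9 - 5 = 4.
Product = 5 * 4 = 20.

20


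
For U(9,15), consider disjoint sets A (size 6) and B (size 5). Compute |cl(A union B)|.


|A union B| = 6 + 5 = 11 (disjoint).
In U(9,15), cl(S) = S if |S| < 9, else cl(S) = E.
Since 11 >= 9, cl(A union B) = E.
|cl(A union B)| = 15.

15


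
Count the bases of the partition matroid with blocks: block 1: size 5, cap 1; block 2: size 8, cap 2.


A basis picks exactly ci elements from block i.
Number of bases = product of C(|Si|, ci).
= C(5,1) * C(8,2)
= 5 * 28
= 140.

140


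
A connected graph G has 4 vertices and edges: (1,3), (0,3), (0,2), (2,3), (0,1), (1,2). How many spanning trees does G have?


By Kirchhoff's matrix tree theorem, the number of spanning trees equals
the determinant of any cofactor of the Laplacian matrix L.
G has 4 vertices and 6 edges.
Computing the (3 x 3) cofactor determinant gives 16.

16


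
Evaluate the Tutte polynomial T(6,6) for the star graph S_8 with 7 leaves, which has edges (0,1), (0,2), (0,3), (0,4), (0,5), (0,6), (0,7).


A star on 8 vertices is a tree with 7 edges.
T(x,y) = x^(7) for any tree.
T(6,6) = 6^7 = 279936.

279936


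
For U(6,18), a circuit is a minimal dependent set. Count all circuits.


In U(6,18), circuits are the (7)-element subsets.
Any set of 7 elements is dependent, and removing any one element gives
an independent set of size 6, so it is a minimal dependent set.
Number of circuits = (18 choose 7) = 31824.

31824


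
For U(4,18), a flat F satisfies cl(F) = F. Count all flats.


Flats of U(4,18): every subset of size < 4 is a flat, plus E itself.
Count = C(18,0) + C(18,1) + C(18,2) + C(18,3) + 1
     = 1 + 18 + 153 + 816 + 1
     = 989.

989


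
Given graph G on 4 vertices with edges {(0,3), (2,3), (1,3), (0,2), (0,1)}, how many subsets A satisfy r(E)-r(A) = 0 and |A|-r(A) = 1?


R(x,y) = sum over A in 2^E of x^(r(E)-r(A)) * y^(|A|-r(A)).
G has 4 vertices, 5 edges. r(E) = 3.
Enumerate all 2^5 = 32 subsets.
Count subsets with r(E)-r(A)=0 and |A|-r(A)=1: 5.

5


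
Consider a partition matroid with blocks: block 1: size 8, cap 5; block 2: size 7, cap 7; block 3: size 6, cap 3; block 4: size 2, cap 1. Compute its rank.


Rank of a partition matroid = sum of min(|Si|, ci) for each block.
= min(8,5) + min(7,7) + min(6,3) + min(2,1)
= 5 + 7 + 3 + 1
= 16.

16


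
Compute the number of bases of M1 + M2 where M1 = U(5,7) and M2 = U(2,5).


Bases of a direct sum M1 + M2: |B| = |B(M1)| * |B(M2)|.
|B(U(5,7))| = C(7,5) = 21.
|B(U(2,5))| = C(5,2) = 10.
Total bases = 21 * 10 = 210.

210


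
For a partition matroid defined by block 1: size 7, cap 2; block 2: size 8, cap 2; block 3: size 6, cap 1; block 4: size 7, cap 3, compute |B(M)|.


A basis picks exactly ci elements from block i.
Number of bases = product of C(|Si|, ci).
= C(7,2) * C(8,2) * C(6,1) * C(7,3)
= 21 * 28 * 6 * 35
= 123480.

123480


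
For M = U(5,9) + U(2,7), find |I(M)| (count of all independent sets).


For a direct sum, |I(M1+M2)| = |I(M1)| * |I(M2)|.
|I(U(5,9))| = sum C(9,k) for k=0..5 = 382.
|I(U(2,7))| = sum C(7,k) for k=0..2 = 29.
Total = 382 * 29 = 11078.

11078


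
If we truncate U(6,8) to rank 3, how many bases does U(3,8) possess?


Truncating U(6,8) to rank 3 gives U(3,8).
Bases of U(3,8) are all 3-element subsets of 8 elements.
Number of bases = C(8,3) = 8! / (3! * 5!) = 56.

56


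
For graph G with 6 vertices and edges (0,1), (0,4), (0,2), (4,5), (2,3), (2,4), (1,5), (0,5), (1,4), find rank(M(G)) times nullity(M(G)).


r(M) = |V| - c = 6 - 1 = 5.
nullity = |E| - r(M) = 9 - 5 = 4.
Product = 5 * 4 = 20.

20


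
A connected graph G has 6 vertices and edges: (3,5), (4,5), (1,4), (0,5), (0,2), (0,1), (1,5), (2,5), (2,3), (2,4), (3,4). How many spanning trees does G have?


By Kirchhoff's matrix tree theorem, the number of spanning trees equals
the determinant of any cofactor of the Laplacian matrix L.
G has 6 vertices and 11 edges.
Computing the (5 x 5) cofactor determinant gives 209.

209


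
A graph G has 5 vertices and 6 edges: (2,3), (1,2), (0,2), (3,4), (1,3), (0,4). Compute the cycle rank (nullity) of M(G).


Cycle rank (nullity) = |E| - r(M) = |E| - (|V| - c).
|E| = 6, |V| = 5, c = 1.
Nullity = 6 - (5 - 1) = 6 - 4 = 2.

2


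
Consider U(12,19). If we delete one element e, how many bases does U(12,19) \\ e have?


Deleting e from U(12,19) gives U(12,18) since n > r.
Bases of U(12,18) = C(18,12) = 18! / (12! * 6!) = 18564.

18564


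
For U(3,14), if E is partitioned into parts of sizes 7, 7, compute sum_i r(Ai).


r(Ai) = min(|Ai|, 3) for each part.
Sum = min(7,3) + min(7,3)
    = 3 + 3
    = 6.

6


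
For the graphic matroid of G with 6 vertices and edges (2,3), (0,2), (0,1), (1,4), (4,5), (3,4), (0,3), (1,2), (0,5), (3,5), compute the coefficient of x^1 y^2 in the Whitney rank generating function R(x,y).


R(x,y) = sum over A in 2^E of x^(r(E)-r(A)) * y^(|A|-r(A)).
G has 6 vertices, 10 edges. r(E) = 5.
Enumerate all 2^10 = 1024 subsets.
Count subsets with r(E)-r(A)=1 and |A|-r(A)=2: 34.

34


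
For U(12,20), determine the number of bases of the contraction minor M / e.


Contracting e from U(12,20) gives U(11,19).
Bases of U(11,19) = C(19,11) = 19! / (11! * 8!) = 75582.

75582


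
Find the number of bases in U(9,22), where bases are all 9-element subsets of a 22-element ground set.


Bases of U(9,22) are all 9-element subsets of the 22-element ground set.
Number of bases = C(22,9).
C(22,9) = 22! / (9! * 13!) = 497420.

497420


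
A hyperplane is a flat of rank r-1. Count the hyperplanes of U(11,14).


Hyperplanes of U(11,14) are flats of rank 10.
In a uniform matroid, these are exactly the (10)-element subsets.
Count = C(14,10) = 1001.

1001


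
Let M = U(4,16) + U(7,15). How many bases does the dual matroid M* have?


(M1+M2)* = M1* + M2*.
M1* = U(12,16), bases: C(16,12) = 1820.
M2* = U(8,15), bases: C(15,8) = 6435.
|B(M*)| = 1820 * 6435 = 11711700.

11711700


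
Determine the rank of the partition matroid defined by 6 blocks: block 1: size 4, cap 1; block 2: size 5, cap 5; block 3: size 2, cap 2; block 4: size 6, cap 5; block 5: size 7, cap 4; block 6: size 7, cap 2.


Rank of a partition matroid = sum of min(|Si|, ci) for each block.
= min(4,1) + min(5,5) + min(2,2) + min(6,5) + min(7,4) + min(7,2)
= 1 + 5 + 2 + 5 + 4 + 2
= 19.

19


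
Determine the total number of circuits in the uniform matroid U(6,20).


In U(6,20), circuits are the (7)-element subsets.
Any set of 7 elements is dependent, and removing any one element gives
an independent set of size 6, so it is a minimal dependent set.
Number of circuits = (20 choose 7) = 77520.

77520


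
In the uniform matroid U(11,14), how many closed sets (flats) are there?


Flats of U(11,14): every subset of size < 11 is a flat, plus E itself.
Count = (14 choose 0) + (14 choose 1) + (14 choose 2) + (14 choose 3) + (14 choose 4) + (14 choose 5) + (14 choose 6) + (14 choose 7) + (14 choose 8) + (14 choose 9) + (14 choose 10) + 1
     = 1 + 14 + 91 + 364 + 1001 + 2002 + 3003 + 3432 + 3003 + 2002 + 1001 + 1
     = 15915.

15915


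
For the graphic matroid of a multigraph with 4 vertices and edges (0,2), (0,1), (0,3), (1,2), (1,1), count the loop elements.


In a graphic matroid, a loop is a self-loop edge (u,u) with rank 0.
Examining all 5 edges for self-loops...
Self-loops found: (1,1)
Number of loops = 1.

1


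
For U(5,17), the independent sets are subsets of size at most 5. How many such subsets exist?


Independent sets of U(5,17) are all subsets of size <= 5.
Count = (17 choose 0) + (17 choose 1) + (17 choose 2) + (17 choose 3) + (17 choose 4) + (17 choose 5)
     = 1 + 17 + 136 + 680 + 2380 + 6188
     = 9402.

9402


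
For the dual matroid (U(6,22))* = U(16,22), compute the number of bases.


The dual of U(r,n) is U(n-r, n) = U(16,22).
Bases of U(16,22) are all (16)-element subsets.
|B(M*)| = C(22,16) = 22! / (16! * 6!) = 74613.

74613


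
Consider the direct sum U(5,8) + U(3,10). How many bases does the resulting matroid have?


Bases of a direct sum M1 + M2: |B| = |B(M1)| * |B(M2)|.
|B(U(5,8))| = C(8,5) = 56.
|B(U(3,10))| = C(10,3) = 120.
Total bases = 56 * 120 = 6720.

6720


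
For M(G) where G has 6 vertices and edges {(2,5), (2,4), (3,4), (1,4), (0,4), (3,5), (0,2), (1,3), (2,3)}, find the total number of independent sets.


An independent set in a graphic matroid is an acyclic edge subset.
G has 6 vertices and 9 edges.
Enumerate all 2^9 = 512 subsets, checking for acyclicity.
Total independent sets = 279.

279
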